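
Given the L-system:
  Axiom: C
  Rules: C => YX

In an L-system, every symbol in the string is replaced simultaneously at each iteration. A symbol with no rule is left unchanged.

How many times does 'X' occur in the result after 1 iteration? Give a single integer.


Step 0: C  (0 'X')
Step 1: YX  (1 'X')

Answer: 1


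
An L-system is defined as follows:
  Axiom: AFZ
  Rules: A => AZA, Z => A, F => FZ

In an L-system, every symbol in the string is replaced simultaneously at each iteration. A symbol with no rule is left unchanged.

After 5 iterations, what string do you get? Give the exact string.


Answer: AZAAAZAAZAAZAAAZAAZAAAZAAZAAAZAAZAAZAAAZAAZAAAZAAZAAZAAAZAAZAAAZAAZAAZAAAZAAZAAAZAAZAAAZAAZAAZAAAZAFZAAZAAZAAAZAAZAAAZAAZAAZAAAZAAZAAAZAAZAAZAAAZAAZAAAZAAZAAAZAAZAAZAAAZA

Derivation:
Step 0: AFZ
Step 1: AZAFZA
Step 2: AZAAAZAFZAAZA
Step 3: AZAAAZAAZAAZAAAZAFZAAZAAZAAAZA
Step 4: AZAAAZAAZAAZAAAZAAZAAAZAAZAAAZAAZAAZAAAZAFZAAZAAZAAAZAAZAAAZAAZAAZAAAZA
Step 5: AZAAAZAAZAAZAAAZAAZAAAZAAZAAAZAAZAAZAAAZAAZAAAZAAZAAZAAAZAAZAAAZAAZAAZAAAZAAZAAAZAAZAAAZAAZAAZAAAZAFZAAZAAZAAAZAAZAAAZAAZAAZAAAZAAZAAAZAAZAAZAAAZAAZAAAZAAZAAAZAAZAAZAAAZA


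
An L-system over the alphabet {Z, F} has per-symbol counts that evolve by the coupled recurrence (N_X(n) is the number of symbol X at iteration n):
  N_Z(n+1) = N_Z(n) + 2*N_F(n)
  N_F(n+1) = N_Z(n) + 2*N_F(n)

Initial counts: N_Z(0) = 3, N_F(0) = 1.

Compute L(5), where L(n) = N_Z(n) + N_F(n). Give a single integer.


Step 0: N_Z=3, N_F=1, L=4
Step 1: N_Z=5, N_F=5, L=10
Step 2: N_Z=15, N_F=15, L=30
Step 3: N_Z=45, N_F=45, L=90
Step 4: N_Z=135, N_F=135, L=270
Step 5: N_Z=405, N_F=405, L=810

Answer: 810


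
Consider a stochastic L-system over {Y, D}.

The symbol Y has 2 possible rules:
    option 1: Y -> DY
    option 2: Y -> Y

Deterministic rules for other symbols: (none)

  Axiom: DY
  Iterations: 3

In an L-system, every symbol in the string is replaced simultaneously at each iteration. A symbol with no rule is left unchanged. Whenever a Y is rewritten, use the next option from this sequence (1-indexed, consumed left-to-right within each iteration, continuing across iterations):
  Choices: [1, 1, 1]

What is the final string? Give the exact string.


Answer: DDDDY

Derivation:
Step 0: DY
Step 1: DDY  (used choices [1])
Step 2: DDDY  (used choices [1])
Step 3: DDDDY  (used choices [1])


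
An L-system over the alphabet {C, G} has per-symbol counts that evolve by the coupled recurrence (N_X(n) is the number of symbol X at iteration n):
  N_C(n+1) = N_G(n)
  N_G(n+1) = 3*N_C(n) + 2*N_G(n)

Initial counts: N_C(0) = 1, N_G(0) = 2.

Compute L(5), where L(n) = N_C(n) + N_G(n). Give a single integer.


Step 0: N_C=1, N_G=2, L=3
Step 1: N_C=2, N_G=7, L=9
Step 2: N_C=7, N_G=20, L=27
Step 3: N_C=20, N_G=61, L=81
Step 4: N_C=61, N_G=182, L=243
Step 5: N_C=182, N_G=547, L=729

Answer: 729


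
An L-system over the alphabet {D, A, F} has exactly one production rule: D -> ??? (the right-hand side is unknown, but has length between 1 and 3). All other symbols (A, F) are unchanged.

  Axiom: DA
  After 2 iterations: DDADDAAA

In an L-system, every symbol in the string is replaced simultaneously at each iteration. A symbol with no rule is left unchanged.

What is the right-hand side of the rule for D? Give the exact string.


Answer: DDA

Derivation:
Trying D -> DDA:
  Step 0: DA
  Step 1: DDAA
  Step 2: DDADDAAA
Matches the given result.


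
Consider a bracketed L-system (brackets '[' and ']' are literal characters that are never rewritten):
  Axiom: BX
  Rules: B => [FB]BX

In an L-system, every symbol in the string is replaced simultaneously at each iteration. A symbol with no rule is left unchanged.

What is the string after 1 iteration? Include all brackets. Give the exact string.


Step 0: BX
Step 1: [FB]BXX

Answer: [FB]BXX


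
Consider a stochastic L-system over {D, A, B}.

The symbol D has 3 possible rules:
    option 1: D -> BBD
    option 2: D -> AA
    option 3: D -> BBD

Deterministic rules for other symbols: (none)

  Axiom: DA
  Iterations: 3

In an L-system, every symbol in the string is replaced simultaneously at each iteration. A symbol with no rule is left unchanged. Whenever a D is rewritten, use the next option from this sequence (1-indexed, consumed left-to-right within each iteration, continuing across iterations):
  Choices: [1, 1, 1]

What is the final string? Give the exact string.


Step 0: DA
Step 1: BBDA  (used choices [1])
Step 2: BBBBDA  (used choices [1])
Step 3: BBBBBBDA  (used choices [1])

Answer: BBBBBBDA


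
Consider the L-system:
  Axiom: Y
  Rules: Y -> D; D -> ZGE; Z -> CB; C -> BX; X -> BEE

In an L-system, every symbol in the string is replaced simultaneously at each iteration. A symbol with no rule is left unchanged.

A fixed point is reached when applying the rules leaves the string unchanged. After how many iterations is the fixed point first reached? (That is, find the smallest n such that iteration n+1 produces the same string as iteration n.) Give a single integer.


Step 0: Y
Step 1: D
Step 2: ZGE
Step 3: CBGE
Step 4: BXBGE
Step 5: BBEEBGE
Step 6: BBEEBGE  (unchanged — fixed point at step 5)

Answer: 5


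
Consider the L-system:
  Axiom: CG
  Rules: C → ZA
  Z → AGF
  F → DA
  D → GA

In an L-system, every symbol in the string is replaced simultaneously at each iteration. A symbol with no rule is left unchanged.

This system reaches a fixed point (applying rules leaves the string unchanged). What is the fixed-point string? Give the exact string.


Step 0: CG
Step 1: ZAG
Step 2: AGFAG
Step 3: AGDAAG
Step 4: AGGAAAG
Step 5: AGGAAAG  (unchanged — fixed point at step 4)

Answer: AGGAAAG


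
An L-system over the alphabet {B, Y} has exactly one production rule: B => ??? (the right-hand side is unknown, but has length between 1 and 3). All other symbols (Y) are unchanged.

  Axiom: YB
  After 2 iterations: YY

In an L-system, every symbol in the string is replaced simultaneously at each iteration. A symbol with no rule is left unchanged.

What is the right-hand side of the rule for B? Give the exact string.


Trying B => Y:
  Step 0: YB
  Step 1: YY
  Step 2: YY
Matches the given result.

Answer: Y


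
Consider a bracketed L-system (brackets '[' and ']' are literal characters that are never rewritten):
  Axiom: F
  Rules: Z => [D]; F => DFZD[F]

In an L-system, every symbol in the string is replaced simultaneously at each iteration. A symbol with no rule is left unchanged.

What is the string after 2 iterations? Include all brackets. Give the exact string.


Step 0: F
Step 1: DFZD[F]
Step 2: DDFZD[F][D]D[DFZD[F]]

Answer: DDFZD[F][D]D[DFZD[F]]


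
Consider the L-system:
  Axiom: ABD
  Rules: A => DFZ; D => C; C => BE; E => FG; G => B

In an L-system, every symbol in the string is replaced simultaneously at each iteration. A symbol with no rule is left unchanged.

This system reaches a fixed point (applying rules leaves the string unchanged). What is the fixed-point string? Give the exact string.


Answer: BFBFZBBFB

Derivation:
Step 0: ABD
Step 1: DFZBC
Step 2: CFZBBE
Step 3: BEFZBBFG
Step 4: BFGFZBBFB
Step 5: BFBFZBBFB
Step 6: BFBFZBBFB  (unchanged — fixed point at step 5)


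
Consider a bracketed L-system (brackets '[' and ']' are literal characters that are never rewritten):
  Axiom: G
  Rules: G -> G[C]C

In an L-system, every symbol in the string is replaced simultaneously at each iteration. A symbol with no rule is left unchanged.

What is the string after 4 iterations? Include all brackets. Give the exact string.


Step 0: G
Step 1: G[C]C
Step 2: G[C]C[C]C
Step 3: G[C]C[C]C[C]C
Step 4: G[C]C[C]C[C]C[C]C

Answer: G[C]C[C]C[C]C[C]C


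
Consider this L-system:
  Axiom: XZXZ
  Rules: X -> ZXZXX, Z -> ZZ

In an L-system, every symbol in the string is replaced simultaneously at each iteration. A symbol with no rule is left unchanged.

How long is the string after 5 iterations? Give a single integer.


Step 0: length = 4
Step 1: length = 14
Step 2: length = 46
Step 3: length = 146
Step 4: length = 454
Step 5: length = 1394

Answer: 1394


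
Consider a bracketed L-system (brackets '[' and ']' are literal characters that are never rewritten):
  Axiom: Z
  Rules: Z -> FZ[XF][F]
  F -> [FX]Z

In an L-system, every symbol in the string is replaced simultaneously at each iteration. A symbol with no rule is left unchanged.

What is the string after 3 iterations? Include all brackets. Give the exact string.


Step 0: Z
Step 1: FZ[XF][F]
Step 2: [FX]ZFZ[XF][F][X[FX]Z][[FX]Z]
Step 3: [[FX]ZX]FZ[XF][F][FX]ZFZ[XF][F][X[FX]Z][[FX]Z][X[[FX]ZX]FZ[XF][F]][[[FX]ZX]FZ[XF][F]]

Answer: [[FX]ZX]FZ[XF][F][FX]ZFZ[XF][F][X[FX]Z][[FX]Z][X[[FX]ZX]FZ[XF][F]][[[FX]ZX]FZ[XF][F]]


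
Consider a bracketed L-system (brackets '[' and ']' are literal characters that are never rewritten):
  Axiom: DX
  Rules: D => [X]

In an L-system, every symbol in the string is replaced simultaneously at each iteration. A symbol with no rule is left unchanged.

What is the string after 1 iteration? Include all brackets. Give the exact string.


Step 0: DX
Step 1: [X]X

Answer: [X]X


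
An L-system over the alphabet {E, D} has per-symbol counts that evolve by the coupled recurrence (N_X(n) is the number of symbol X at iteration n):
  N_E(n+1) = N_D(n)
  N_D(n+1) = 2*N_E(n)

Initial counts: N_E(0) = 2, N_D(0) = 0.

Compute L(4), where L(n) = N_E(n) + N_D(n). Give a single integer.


Answer: 8

Derivation:
Step 0: N_E=2, N_D=0, L=2
Step 1: N_E=0, N_D=4, L=4
Step 2: N_E=4, N_D=0, L=4
Step 3: N_E=0, N_D=8, L=8
Step 4: N_E=8, N_D=0, L=8


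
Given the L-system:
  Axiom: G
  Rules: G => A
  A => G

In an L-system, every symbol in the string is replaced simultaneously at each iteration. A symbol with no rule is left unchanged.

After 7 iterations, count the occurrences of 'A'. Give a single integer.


Step 0: G  (0 'A')
Step 1: A  (1 'A')
Step 2: G  (0 'A')
Step 3: A  (1 'A')
Step 4: G  (0 'A')
Step 5: A  (1 'A')
Step 6: G  (0 'A')
Step 7: A  (1 'A')

Answer: 1


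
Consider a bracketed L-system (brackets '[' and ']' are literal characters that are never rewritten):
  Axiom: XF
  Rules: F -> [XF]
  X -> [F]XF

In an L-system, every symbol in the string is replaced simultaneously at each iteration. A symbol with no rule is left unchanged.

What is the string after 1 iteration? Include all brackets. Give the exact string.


Answer: [F]XF[XF]

Derivation:
Step 0: XF
Step 1: [F]XF[XF]


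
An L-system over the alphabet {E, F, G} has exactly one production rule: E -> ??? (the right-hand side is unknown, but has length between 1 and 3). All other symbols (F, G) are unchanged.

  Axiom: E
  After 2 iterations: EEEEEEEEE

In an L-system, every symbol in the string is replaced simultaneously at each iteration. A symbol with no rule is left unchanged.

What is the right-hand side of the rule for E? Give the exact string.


Answer: EEE

Derivation:
Trying E -> EEE:
  Step 0: E
  Step 1: EEE
  Step 2: EEEEEEEEE
Matches the given result.


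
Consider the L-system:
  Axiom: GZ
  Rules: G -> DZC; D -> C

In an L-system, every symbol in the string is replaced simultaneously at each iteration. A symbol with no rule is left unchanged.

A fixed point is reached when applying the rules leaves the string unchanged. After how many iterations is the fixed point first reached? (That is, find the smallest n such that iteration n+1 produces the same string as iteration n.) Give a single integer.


Answer: 2

Derivation:
Step 0: GZ
Step 1: DZCZ
Step 2: CZCZ
Step 3: CZCZ  (unchanged — fixed point at step 2)


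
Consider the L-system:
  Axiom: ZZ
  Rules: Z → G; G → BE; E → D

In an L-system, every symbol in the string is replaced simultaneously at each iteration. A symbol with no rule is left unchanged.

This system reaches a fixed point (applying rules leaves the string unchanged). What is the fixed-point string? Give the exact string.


Answer: BDBD

Derivation:
Step 0: ZZ
Step 1: GG
Step 2: BEBE
Step 3: BDBD
Step 4: BDBD  (unchanged — fixed point at step 3)


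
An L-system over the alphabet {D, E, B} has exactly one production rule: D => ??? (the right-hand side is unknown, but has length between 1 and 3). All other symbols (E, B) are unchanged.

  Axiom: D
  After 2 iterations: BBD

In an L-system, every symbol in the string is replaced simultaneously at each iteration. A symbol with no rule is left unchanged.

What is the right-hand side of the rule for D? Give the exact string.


Trying D => BD:
  Step 0: D
  Step 1: BD
  Step 2: BBD
Matches the given result.

Answer: BD


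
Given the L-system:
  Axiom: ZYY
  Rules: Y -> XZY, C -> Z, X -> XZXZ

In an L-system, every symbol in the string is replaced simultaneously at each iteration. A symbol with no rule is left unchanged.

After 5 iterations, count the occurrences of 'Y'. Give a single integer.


Step 0: ZYY  (2 'Y')
Step 1: ZXZYXZY  (2 'Y')
Step 2: ZXZXZZXZYXZXZZXZY  (2 'Y')
Step 3: ZXZXZZXZXZZZXZXZZXZYXZXZZXZXZZZXZXZZXZY  (2 'Y')
Step 4: ZXZXZZXZXZZZXZXZZXZXZZZZXZXZZXZXZZZXZXZZXZYXZXZZXZXZZZXZXZZXZXZZZZXZXZZXZXZZZXZXZZXZY  (2 'Y')
Step 5: ZXZXZZXZXZZZXZXZZXZXZZZZXZXZZXZXZZZXZXZZXZXZZZZZXZXZZXZXZZZXZXZZXZXZZZZXZXZZXZXZZZXZXZZXZYXZXZZXZXZZZXZXZZXZXZZZZXZXZZXZXZZZXZXZZXZXZZZZZXZXZZXZXZZZXZXZZXZXZZZZXZXZZXZXZZZXZXZZXZY  (2 'Y')

Answer: 2


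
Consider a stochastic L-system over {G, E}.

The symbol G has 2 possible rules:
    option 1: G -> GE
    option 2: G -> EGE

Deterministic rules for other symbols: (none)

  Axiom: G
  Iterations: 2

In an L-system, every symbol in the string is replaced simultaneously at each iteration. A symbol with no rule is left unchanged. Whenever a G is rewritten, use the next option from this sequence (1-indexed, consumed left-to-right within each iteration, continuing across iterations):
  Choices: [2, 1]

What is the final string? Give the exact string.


Step 0: G
Step 1: EGE  (used choices [2])
Step 2: EGEE  (used choices [1])

Answer: EGEE


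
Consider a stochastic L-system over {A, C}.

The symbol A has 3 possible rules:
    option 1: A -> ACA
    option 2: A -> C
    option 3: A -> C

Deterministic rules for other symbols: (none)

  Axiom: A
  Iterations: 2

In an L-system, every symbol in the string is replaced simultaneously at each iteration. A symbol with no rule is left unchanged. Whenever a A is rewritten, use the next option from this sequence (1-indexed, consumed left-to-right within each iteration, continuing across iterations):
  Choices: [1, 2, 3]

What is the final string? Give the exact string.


Answer: CCC

Derivation:
Step 0: A
Step 1: ACA  (used choices [1])
Step 2: CCC  (used choices [2, 3])


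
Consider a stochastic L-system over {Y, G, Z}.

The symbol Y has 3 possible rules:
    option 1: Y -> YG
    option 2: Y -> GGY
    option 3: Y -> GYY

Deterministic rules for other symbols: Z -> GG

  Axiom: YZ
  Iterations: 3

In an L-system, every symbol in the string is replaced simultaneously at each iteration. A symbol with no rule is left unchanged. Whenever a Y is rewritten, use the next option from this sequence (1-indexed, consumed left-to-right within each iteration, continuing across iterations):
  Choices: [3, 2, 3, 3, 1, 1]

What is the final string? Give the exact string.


Answer: GGGGYYGYGYGGG

Derivation:
Step 0: YZ
Step 1: GYYGG  (used choices [3])
Step 2: GGGYGYYGG  (used choices [2, 3])
Step 3: GGGGYYGYGYGGG  (used choices [3, 1, 1])


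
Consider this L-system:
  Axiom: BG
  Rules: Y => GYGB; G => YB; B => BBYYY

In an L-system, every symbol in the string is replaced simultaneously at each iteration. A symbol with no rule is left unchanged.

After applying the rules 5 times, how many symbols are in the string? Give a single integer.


Step 0: length = 2
Step 1: length = 7
Step 2: length = 31
Step 3: length = 118
Step 4: length = 461
Step 5: length = 1799

Answer: 1799


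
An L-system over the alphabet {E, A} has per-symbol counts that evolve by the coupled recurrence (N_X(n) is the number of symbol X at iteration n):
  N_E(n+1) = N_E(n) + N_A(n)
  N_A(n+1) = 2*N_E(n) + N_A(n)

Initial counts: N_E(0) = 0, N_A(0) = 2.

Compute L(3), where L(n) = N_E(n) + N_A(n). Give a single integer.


Answer: 24

Derivation:
Step 0: N_E=0, N_A=2, L=2
Step 1: N_E=2, N_A=2, L=4
Step 2: N_E=4, N_A=6, L=10
Step 3: N_E=10, N_A=14, L=24


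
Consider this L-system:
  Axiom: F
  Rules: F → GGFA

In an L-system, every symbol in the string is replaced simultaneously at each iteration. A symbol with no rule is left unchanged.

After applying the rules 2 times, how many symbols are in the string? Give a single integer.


Step 0: length = 1
Step 1: length = 4
Step 2: length = 7

Answer: 7


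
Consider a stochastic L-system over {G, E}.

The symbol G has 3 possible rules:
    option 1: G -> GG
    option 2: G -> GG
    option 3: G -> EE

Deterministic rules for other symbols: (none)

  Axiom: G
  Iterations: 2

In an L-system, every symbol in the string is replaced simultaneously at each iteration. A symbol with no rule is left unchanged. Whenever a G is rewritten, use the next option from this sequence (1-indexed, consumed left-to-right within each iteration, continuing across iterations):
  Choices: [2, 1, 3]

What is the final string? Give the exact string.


Answer: GGEE

Derivation:
Step 0: G
Step 1: GG  (used choices [2])
Step 2: GGEE  (used choices [1, 3])


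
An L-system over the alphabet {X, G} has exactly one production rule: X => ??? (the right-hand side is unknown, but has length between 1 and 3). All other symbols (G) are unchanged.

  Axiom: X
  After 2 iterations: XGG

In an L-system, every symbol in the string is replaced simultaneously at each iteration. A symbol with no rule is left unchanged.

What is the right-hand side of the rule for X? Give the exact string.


Answer: XG

Derivation:
Trying X => XG:
  Step 0: X
  Step 1: XG
  Step 2: XGG
Matches the given result.


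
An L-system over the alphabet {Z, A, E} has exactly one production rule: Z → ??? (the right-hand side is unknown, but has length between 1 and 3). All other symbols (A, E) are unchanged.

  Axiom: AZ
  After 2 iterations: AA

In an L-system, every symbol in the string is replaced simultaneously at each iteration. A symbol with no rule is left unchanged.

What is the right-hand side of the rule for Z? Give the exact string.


Trying Z → A:
  Step 0: AZ
  Step 1: AA
  Step 2: AA
Matches the given result.

Answer: A


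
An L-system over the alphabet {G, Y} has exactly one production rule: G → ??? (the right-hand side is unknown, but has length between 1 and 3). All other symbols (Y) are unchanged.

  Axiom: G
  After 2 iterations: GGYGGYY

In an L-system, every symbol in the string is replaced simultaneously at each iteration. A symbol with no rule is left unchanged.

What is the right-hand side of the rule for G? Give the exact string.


Trying G → GGY:
  Step 0: G
  Step 1: GGY
  Step 2: GGYGGYY
Matches the given result.

Answer: GGY


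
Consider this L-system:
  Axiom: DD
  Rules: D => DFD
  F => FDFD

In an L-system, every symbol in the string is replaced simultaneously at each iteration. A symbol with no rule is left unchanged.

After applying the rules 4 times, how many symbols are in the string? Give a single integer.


Answer: 232

Derivation:
Step 0: length = 2
Step 1: length = 6
Step 2: length = 20
Step 3: length = 68
Step 4: length = 232


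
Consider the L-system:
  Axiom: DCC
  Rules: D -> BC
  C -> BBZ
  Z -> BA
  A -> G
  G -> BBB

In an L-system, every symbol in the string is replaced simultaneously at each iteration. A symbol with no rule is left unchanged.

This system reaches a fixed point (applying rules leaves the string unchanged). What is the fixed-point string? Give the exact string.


Step 0: DCC
Step 1: BCBBZBBZ
Step 2: BBBZBBBABBBA
Step 3: BBBBABBBGBBBG
Step 4: BBBBGBBBBBBBBBBBB
Step 5: BBBBBBBBBBBBBBBBBBB
Step 6: BBBBBBBBBBBBBBBBBBB  (unchanged — fixed point at step 5)

Answer: BBBBBBBBBBBBBBBBBBB


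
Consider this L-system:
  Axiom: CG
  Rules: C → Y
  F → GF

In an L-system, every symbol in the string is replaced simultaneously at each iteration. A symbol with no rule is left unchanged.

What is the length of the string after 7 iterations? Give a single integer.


Step 0: length = 2
Step 1: length = 2
Step 2: length = 2
Step 3: length = 2
Step 4: length = 2
Step 5: length = 2
Step 6: length = 2
Step 7: length = 2

Answer: 2


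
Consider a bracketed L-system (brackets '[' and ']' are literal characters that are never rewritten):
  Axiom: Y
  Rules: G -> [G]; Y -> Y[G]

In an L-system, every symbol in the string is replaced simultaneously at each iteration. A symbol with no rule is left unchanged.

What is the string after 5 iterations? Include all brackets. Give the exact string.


Answer: Y[G][[G]][[[G]]][[[[G]]]][[[[[G]]]]]

Derivation:
Step 0: Y
Step 1: Y[G]
Step 2: Y[G][[G]]
Step 3: Y[G][[G]][[[G]]]
Step 4: Y[G][[G]][[[G]]][[[[G]]]]
Step 5: Y[G][[G]][[[G]]][[[[G]]]][[[[[G]]]]]


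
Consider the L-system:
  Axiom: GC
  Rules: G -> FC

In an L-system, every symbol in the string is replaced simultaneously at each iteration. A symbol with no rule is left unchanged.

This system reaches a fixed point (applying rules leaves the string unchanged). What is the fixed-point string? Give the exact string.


Step 0: GC
Step 1: FCC
Step 2: FCC  (unchanged — fixed point at step 1)

Answer: FCC


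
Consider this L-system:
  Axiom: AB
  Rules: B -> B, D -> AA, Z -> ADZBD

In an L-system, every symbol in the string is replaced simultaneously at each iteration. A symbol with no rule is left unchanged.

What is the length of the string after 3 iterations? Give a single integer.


Answer: 2

Derivation:
Step 0: length = 2
Step 1: length = 2
Step 2: length = 2
Step 3: length = 2


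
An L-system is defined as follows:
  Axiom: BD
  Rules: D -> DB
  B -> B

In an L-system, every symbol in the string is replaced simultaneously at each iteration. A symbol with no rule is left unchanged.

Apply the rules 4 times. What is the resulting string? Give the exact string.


Step 0: BD
Step 1: BDB
Step 2: BDBB
Step 3: BDBBB
Step 4: BDBBBB

Answer: BDBBBB


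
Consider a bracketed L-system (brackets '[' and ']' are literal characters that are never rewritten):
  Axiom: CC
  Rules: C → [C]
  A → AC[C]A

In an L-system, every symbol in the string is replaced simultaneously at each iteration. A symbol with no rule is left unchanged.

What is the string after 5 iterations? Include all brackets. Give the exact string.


Step 0: CC
Step 1: [C][C]
Step 2: [[C]][[C]]
Step 3: [[[C]]][[[C]]]
Step 4: [[[[C]]]][[[[C]]]]
Step 5: [[[[[C]]]]][[[[[C]]]]]

Answer: [[[[[C]]]]][[[[[C]]]]]


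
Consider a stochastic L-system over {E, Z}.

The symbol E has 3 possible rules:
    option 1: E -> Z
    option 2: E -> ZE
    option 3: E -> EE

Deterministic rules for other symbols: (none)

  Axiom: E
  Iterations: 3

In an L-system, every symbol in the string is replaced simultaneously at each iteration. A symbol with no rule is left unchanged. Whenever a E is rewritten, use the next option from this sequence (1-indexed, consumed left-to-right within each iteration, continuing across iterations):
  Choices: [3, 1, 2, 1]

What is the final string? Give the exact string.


Answer: ZZZ

Derivation:
Step 0: E
Step 1: EE  (used choices [3])
Step 2: ZZE  (used choices [1, 2])
Step 3: ZZZ  (used choices [1])


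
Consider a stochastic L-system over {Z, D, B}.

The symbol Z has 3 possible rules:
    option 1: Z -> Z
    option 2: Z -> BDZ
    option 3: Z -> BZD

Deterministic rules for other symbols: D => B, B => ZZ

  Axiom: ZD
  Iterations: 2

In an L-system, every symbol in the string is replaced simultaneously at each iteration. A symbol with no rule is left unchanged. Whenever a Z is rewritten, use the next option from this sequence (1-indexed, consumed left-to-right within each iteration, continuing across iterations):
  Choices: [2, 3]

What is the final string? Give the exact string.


Step 0: ZD
Step 1: BDZB  (used choices [2])
Step 2: ZZBBZDZZ  (used choices [3])

Answer: ZZBBZDZZ


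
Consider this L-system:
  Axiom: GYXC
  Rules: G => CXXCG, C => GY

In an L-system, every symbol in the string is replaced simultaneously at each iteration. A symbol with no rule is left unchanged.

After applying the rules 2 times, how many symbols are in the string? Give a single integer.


Step 0: length = 4
Step 1: length = 9
Step 2: length = 19

Answer: 19


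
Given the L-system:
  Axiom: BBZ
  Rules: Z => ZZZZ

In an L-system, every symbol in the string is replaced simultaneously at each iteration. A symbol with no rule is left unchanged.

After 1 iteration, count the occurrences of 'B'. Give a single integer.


Answer: 2

Derivation:
Step 0: BBZ  (2 'B')
Step 1: BBZZZZ  (2 'B')


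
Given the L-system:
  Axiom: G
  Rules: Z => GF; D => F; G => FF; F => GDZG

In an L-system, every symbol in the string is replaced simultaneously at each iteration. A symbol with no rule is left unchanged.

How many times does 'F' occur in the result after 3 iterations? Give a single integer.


Answer: 12

Derivation:
Step 0: G  (0 'F')
Step 1: FF  (2 'F')
Step 2: GDZGGDZG  (0 'F')
Step 3: FFFGFFFFFFGFFF  (12 'F')


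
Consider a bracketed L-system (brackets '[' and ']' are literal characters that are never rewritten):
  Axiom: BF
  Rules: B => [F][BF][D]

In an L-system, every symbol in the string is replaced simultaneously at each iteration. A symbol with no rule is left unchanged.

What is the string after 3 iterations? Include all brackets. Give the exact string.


Step 0: BF
Step 1: [F][BF][D]F
Step 2: [F][[F][BF][D]F][D]F
Step 3: [F][[F][[F][BF][D]F][D]F][D]F

Answer: [F][[F][[F][BF][D]F][D]F][D]F


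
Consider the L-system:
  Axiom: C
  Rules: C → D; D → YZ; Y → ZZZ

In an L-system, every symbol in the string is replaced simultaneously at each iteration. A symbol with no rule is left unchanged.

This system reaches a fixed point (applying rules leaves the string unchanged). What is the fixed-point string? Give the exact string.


Answer: ZZZZ

Derivation:
Step 0: C
Step 1: D
Step 2: YZ
Step 3: ZZZZ
Step 4: ZZZZ  (unchanged — fixed point at step 3)


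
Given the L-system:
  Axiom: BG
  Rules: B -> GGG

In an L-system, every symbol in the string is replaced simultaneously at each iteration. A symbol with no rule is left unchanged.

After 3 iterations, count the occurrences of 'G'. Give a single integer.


Answer: 4

Derivation:
Step 0: BG  (1 'G')
Step 1: GGGG  (4 'G')
Step 2: GGGG  (4 'G')
Step 3: GGGG  (4 'G')


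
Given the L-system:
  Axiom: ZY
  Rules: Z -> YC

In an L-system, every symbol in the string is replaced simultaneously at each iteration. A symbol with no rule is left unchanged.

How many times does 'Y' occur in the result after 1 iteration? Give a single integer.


Answer: 2

Derivation:
Step 0: ZY  (1 'Y')
Step 1: YCY  (2 'Y')


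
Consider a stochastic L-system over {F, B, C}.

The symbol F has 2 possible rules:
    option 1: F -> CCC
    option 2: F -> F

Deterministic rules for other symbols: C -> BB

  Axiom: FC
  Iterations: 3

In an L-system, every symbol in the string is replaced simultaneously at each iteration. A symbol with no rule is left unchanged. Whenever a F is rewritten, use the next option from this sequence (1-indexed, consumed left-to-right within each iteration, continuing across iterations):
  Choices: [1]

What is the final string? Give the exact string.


Step 0: FC
Step 1: CCCBB  (used choices [1])
Step 2: BBBBBBBB  (used choices [])
Step 3: BBBBBBBB  (used choices [])

Answer: BBBBBBBB


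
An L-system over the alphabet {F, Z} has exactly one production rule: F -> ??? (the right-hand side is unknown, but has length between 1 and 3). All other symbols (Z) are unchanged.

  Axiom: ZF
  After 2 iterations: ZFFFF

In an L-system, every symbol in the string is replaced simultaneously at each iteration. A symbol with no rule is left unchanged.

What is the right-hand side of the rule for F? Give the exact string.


Answer: FF

Derivation:
Trying F -> FF:
  Step 0: ZF
  Step 1: ZFF
  Step 2: ZFFFF
Matches the given result.


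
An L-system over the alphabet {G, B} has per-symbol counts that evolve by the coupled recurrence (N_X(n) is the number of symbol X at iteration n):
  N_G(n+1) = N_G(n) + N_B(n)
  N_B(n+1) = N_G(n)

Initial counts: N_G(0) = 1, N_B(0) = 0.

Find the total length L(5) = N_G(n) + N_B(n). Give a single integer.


Answer: 13

Derivation:
Step 0: N_G=1, N_B=0, L=1
Step 1: N_G=1, N_B=1, L=2
Step 2: N_G=2, N_B=1, L=3
Step 3: N_G=3, N_B=2, L=5
Step 4: N_G=5, N_B=3, L=8
Step 5: N_G=8, N_B=5, L=13


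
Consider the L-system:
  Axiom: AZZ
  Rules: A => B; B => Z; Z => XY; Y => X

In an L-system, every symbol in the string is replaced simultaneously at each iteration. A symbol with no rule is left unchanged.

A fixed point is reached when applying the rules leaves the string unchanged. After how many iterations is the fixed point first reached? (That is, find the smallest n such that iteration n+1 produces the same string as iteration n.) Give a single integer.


Step 0: AZZ
Step 1: BXYXY
Step 2: ZXXXX
Step 3: XYXXXX
Step 4: XXXXXX
Step 5: XXXXXX  (unchanged — fixed point at step 4)

Answer: 4


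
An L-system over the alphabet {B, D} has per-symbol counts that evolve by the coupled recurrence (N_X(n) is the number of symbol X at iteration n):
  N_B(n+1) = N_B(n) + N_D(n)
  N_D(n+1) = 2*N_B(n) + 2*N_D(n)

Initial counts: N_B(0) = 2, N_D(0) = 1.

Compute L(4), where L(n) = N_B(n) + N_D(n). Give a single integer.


Step 0: N_B=2, N_D=1, L=3
Step 1: N_B=3, N_D=6, L=9
Step 2: N_B=9, N_D=18, L=27
Step 3: N_B=27, N_D=54, L=81
Step 4: N_B=81, N_D=162, L=243

Answer: 243


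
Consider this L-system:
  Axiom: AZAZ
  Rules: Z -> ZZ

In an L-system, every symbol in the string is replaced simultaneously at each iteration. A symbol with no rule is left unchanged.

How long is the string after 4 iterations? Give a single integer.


Step 0: length = 4
Step 1: length = 6
Step 2: length = 10
Step 3: length = 18
Step 4: length = 34

Answer: 34


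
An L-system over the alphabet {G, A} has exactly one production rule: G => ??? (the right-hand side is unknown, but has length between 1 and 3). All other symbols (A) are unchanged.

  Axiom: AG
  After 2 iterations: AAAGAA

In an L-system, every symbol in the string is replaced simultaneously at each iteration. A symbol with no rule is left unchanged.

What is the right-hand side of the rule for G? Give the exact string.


Trying G => AGA:
  Step 0: AG
  Step 1: AAGA
  Step 2: AAAGAA
Matches the given result.

Answer: AGA


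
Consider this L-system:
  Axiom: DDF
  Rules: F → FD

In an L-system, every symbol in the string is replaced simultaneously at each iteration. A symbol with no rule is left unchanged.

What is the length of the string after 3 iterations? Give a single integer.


Answer: 6

Derivation:
Step 0: length = 3
Step 1: length = 4
Step 2: length = 5
Step 3: length = 6


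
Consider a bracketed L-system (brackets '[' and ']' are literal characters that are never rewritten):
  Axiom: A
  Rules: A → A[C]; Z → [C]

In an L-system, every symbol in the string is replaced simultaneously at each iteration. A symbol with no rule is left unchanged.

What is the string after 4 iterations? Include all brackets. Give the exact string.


Step 0: A
Step 1: A[C]
Step 2: A[C][C]
Step 3: A[C][C][C]
Step 4: A[C][C][C][C]

Answer: A[C][C][C][C]


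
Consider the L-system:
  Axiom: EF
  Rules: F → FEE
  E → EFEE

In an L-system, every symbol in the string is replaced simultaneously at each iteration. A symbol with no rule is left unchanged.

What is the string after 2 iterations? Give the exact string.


Step 0: EF
Step 1: EFEEFEE
Step 2: EFEEFEEEFEEEFEEFEEEFEEEFEE

Answer: EFEEFEEEFEEEFEEFEEEFEEEFEE


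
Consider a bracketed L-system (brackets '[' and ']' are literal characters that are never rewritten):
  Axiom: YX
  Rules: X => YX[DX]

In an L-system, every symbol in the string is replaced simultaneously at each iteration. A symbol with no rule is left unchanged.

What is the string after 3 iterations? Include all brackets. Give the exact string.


Answer: YYYYX[DX][DYX[DX]][DYYX[DX][DYX[DX]]]

Derivation:
Step 0: YX
Step 1: YYX[DX]
Step 2: YYYX[DX][DYX[DX]]
Step 3: YYYYX[DX][DYX[DX]][DYYX[DX][DYX[DX]]]


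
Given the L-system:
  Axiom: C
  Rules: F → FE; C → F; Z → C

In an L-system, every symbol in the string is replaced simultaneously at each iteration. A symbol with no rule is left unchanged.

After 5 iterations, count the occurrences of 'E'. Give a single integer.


Step 0: C  (0 'E')
Step 1: F  (0 'E')
Step 2: FE  (1 'E')
Step 3: FEE  (2 'E')
Step 4: FEEE  (3 'E')
Step 5: FEEEE  (4 'E')

Answer: 4


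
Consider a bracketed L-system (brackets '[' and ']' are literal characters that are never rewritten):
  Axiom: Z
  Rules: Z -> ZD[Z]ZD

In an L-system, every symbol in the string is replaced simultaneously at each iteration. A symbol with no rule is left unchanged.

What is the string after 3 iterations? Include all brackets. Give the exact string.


Step 0: Z
Step 1: ZD[Z]ZD
Step 2: ZD[Z]ZDD[ZD[Z]ZD]ZD[Z]ZDD
Step 3: ZD[Z]ZDD[ZD[Z]ZD]ZD[Z]ZDDD[ZD[Z]ZDD[ZD[Z]ZD]ZD[Z]ZDD]ZD[Z]ZDD[ZD[Z]ZD]ZD[Z]ZDDD

Answer: ZD[Z]ZDD[ZD[Z]ZD]ZD[Z]ZDDD[ZD[Z]ZDD[ZD[Z]ZD]ZD[Z]ZDD]ZD[Z]ZDD[ZD[Z]ZD]ZD[Z]ZDDD


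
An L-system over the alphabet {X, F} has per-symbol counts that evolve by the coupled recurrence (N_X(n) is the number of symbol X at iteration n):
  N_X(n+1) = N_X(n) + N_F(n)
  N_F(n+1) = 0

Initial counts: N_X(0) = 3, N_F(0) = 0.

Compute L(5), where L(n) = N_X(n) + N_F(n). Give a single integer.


Answer: 3

Derivation:
Step 0: N_X=3, N_F=0, L=3
Step 1: N_X=3, N_F=0, L=3
Step 2: N_X=3, N_F=0, L=3
Step 3: N_X=3, N_F=0, L=3
Step 4: N_X=3, N_F=0, L=3
Step 5: N_X=3, N_F=0, L=3


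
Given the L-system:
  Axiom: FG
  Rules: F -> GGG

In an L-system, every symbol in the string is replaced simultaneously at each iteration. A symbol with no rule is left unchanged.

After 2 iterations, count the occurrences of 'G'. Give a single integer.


Step 0: FG  (1 'G')
Step 1: GGGG  (4 'G')
Step 2: GGGG  (4 'G')

Answer: 4


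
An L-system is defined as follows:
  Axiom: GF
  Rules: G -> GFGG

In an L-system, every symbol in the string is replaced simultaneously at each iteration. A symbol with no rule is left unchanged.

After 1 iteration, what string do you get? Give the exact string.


Answer: GFGGF

Derivation:
Step 0: GF
Step 1: GFGGF


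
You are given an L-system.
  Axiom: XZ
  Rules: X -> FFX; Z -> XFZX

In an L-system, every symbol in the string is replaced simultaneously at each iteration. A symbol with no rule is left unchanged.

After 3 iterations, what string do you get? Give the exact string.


Answer: FFFFFFXFFFFXFFFXFXFZXFFXFFFFX

Derivation:
Step 0: XZ
Step 1: FFXXFZX
Step 2: FFFFXFFXFXFZXFFX
Step 3: FFFFFFXFFFFXFFFXFXFZXFFXFFFFX


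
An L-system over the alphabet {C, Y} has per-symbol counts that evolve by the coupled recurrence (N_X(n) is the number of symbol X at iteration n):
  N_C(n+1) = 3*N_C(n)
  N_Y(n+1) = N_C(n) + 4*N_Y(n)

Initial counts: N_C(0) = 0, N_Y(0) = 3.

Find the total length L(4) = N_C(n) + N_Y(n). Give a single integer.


Step 0: N_C=0, N_Y=3, L=3
Step 1: N_C=0, N_Y=12, L=12
Step 2: N_C=0, N_Y=48, L=48
Step 3: N_C=0, N_Y=192, L=192
Step 4: N_C=0, N_Y=768, L=768

Answer: 768


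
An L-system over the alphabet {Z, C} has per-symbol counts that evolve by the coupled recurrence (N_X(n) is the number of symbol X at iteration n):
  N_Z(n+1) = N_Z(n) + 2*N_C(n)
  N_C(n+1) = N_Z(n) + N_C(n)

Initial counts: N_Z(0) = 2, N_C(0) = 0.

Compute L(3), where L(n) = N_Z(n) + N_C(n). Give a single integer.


Step 0: N_Z=2, N_C=0, L=2
Step 1: N_Z=2, N_C=2, L=4
Step 2: N_Z=6, N_C=4, L=10
Step 3: N_Z=14, N_C=10, L=24

Answer: 24


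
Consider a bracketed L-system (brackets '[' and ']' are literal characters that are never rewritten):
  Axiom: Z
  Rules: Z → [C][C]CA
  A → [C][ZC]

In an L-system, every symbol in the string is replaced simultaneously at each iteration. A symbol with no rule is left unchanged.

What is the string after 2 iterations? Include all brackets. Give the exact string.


Answer: [C][C]C[C][ZC]

Derivation:
Step 0: Z
Step 1: [C][C]CA
Step 2: [C][C]C[C][ZC]


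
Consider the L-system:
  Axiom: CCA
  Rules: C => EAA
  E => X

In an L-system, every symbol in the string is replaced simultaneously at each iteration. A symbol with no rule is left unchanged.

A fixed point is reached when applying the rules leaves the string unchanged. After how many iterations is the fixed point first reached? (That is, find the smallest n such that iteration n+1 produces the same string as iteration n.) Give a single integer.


Answer: 2

Derivation:
Step 0: CCA
Step 1: EAAEAAA
Step 2: XAAXAAA
Step 3: XAAXAAA  (unchanged — fixed point at step 2)


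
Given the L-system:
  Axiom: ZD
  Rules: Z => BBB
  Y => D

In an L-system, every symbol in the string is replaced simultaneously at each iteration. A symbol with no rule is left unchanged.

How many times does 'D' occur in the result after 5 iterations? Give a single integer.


Step 0: ZD  (1 'D')
Step 1: BBBD  (1 'D')
Step 2: BBBD  (1 'D')
Step 3: BBBD  (1 'D')
Step 4: BBBD  (1 'D')
Step 5: BBBD  (1 'D')

Answer: 1


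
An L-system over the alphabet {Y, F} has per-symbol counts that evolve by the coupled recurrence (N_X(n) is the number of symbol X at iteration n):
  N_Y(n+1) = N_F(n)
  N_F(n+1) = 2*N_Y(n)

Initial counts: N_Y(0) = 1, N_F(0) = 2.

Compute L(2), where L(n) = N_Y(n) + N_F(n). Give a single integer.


Answer: 6

Derivation:
Step 0: N_Y=1, N_F=2, L=3
Step 1: N_Y=2, N_F=2, L=4
Step 2: N_Y=2, N_F=4, L=6


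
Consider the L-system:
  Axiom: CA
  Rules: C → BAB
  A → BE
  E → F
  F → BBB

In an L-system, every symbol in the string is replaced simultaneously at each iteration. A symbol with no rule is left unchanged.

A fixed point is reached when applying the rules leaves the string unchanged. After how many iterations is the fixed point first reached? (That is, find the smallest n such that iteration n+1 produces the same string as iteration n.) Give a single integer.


Step 0: CA
Step 1: BABBE
Step 2: BBEBBF
Step 3: BBFBBBBB
Step 4: BBBBBBBBBB
Step 5: BBBBBBBBBB  (unchanged — fixed point at step 4)

Answer: 4


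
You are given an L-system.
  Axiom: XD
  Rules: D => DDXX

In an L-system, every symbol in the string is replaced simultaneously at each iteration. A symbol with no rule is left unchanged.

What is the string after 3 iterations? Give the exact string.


Answer: XDDXXDDXXXXDDXXDDXXXXXX

Derivation:
Step 0: XD
Step 1: XDDXX
Step 2: XDDXXDDXXXX
Step 3: XDDXXDDXXXXDDXXDDXXXXXX


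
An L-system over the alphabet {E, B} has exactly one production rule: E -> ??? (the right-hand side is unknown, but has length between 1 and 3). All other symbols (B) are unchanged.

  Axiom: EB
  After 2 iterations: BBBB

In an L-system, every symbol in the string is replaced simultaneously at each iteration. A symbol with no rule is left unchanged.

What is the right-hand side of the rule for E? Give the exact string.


Answer: BBB

Derivation:
Trying E -> BBB:
  Step 0: EB
  Step 1: BBBB
  Step 2: BBBB
Matches the given result.


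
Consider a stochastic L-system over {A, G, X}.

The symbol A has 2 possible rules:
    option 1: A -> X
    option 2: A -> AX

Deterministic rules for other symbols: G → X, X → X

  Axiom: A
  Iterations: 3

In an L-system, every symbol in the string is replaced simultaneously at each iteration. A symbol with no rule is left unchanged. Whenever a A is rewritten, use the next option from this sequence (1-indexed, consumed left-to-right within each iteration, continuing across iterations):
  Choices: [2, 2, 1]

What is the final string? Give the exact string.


Step 0: A
Step 1: AX  (used choices [2])
Step 2: AXX  (used choices [2])
Step 3: XXX  (used choices [1])

Answer: XXX


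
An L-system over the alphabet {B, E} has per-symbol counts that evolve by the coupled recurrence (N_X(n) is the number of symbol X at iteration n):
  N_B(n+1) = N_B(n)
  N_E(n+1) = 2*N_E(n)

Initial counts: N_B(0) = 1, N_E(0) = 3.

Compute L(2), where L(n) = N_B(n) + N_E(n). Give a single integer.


Step 0: N_B=1, N_E=3, L=4
Step 1: N_B=1, N_E=6, L=7
Step 2: N_B=1, N_E=12, L=13

Answer: 13
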